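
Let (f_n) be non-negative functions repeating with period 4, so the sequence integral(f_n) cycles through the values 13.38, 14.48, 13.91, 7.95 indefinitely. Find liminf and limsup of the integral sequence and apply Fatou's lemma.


The sequence (integral(f_n)) is periodic with period 4, repeating the values 13.38, 14.48, 13.91, 7.95 indefinitely.
Step 1: For a periodic sequence, every tail (a_m, a_(m+1), ...) contains all 4 period values infinitely often.
Step 2: Hence inf of every tail = min of the period values = min(13.38, 14.48, 13.91, 7.95) = 7.95.
        liminf_n integral(f_n) = sup over m of (inf of tail from m) = 7.95.
Step 3: Similarly sup of every tail = max of the period values = 14.48.
        limsup_n integral(f_n) = 14.48.
Step 4: Fatou's lemma: integral(liminf_n f_n) <= liminf_n integral(f_n) = 7.95.
        So the integral of the pointwise liminf is at most 7.95.


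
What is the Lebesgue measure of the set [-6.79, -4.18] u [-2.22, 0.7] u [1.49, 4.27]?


For pairwise disjoint intervals, m(union) = sum of lengths.
= (-4.18 - -6.79) + (0.7 - -2.22) + (4.27 - 1.49)
= 2.61 + 2.92 + 2.78
= 8.31


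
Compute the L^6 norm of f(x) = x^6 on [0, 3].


Step 1: ||f||_6 = (integral_0^3 |x^6|^6 dx)^(1/6)
     = (integral_0^3 x^36 dx)^(1/6)
Step 2: integral_0^3 x^36 dx = [x^37/(37)] from 0 to 3 = 3^37/37
     = 450283905890997363/37 = 1.216984e+16
Step 3: ||f||_6 = (1.216984e+16)^(1/6) = 479.601777


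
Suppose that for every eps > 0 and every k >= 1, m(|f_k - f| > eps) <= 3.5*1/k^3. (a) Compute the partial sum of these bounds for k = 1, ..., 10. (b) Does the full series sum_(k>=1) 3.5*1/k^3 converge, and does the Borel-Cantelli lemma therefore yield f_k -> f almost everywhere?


Step 1: List the terms 3.5*1/k^3 for k = 1 to 10:
  k=1: 3.5
  k=2: 0.4375
  k=3: 0.12963
  k=4: 0.054688
  k=5: 0.028
  k=6: 0.016204
  k=7: 0.010204
  k=8: 0.006836
  k=9: 0.004801
  k=10: 0.0035
Step 2: Partial sum = 3.5 + 0.4375 + 0.12963 + 0.054688 + 0.028 + 0.016204 + 0.010204 + 0.006836 + 0.004801 + 0.0035
     = 4.191362
Step 3: The full series sum_(k>=1) 3.5*1/k^3 converges (p-series with p = 3 > 1; a constant multiple of a convergent series converges).
Step 4: Fix eps > 0. Since sum_k m(|f_k - f| > eps) < infinity, the Borel-Cantelli lemma gives
        m(limsup_k {|f_k - f| > eps}) = 0, i.e. for a.e. x, |f_k(x) - f(x)| <= eps for all large k.
        Applying this with eps = 1/j for j = 1, 2, ... and intersecting the countably many full-measure sets,
        for a.e. x we get limsup_k |f_k(x) - f(x)| <= 1/j for every j, hence f_k -> f almost everywhere.
Conclusion: series converges; Borel-Cantelli yields f_k -> f a.e.


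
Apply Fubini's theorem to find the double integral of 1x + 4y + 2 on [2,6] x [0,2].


By Fubini, integrate in x first, then y.
Step 1: Fix y, integrate over x in [2,6]:
  integral(1x + 4y + 2, x=2..6)
  = 1*(6^2 - 2^2)/2 + (4y + 2)*(6 - 2)
  = 16 + (4y + 2)*4
  = 16 + 16y + 8
  = 24 + 16y
Step 2: Integrate over y in [0,2]:
  integral(24 + 16y, y=0..2)
  = 24*2 + 16*(2^2 - 0^2)/2
  = 48 + 32
  = 80


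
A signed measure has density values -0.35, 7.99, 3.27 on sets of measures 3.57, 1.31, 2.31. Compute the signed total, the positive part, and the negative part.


Step 1: Compute signed measure on each set:
  Set 1: -0.35 * 3.57 = -1.2495
  Set 2: 7.99 * 1.31 = 10.4669
  Set 3: 3.27 * 2.31 = 7.5537
Step 2: Total signed measure = (-1.2495) + (10.4669) + (7.5537)
     = 16.7711
Step 3: Positive part mu+(X) = sum of positive contributions = 18.0206
Step 4: Negative part mu-(X) = |sum of negative contributions| = 1.2495


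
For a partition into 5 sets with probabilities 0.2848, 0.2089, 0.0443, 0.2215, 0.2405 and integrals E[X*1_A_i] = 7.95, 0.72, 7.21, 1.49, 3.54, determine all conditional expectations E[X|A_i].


For each cell A_i: E[X|A_i] = E[X*1_A_i] / P(A_i)
Step 1: E[X|A_1] = 7.95 / 0.2848 = 27.914326
Step 2: E[X|A_2] = 0.72 / 0.2089 = 3.446625
Step 3: E[X|A_3] = 7.21 / 0.0443 = 162.75395
Step 4: E[X|A_4] = 1.49 / 0.2215 = 6.726862
Step 5: E[X|A_5] = 3.54 / 0.2405 = 14.719335
Verification: E[X] = sum E[X*1_A_i] = 7.95 + 0.72 + 7.21 + 1.49 + 3.54 = 20.91


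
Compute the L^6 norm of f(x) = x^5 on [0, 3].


Step 1: ||f||_6 = (integral_0^3 |x^5|^6 dx)^(1/6)
     = (integral_0^3 x^30 dx)^(1/6)
Step 2: integral_0^3 x^30 dx = [x^31/(31)] from 0 to 3 = 3^31/31
     = 617673396283947/31 = 1.992495e+13
Step 3: ||f||_6 = (1.992495e+13)^(1/6) = 164.651693


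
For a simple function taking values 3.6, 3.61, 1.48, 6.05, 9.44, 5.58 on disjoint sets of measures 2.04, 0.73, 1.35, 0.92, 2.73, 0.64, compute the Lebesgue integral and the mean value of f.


Step 1: Integral = sum(value_i * measure_i)
= 3.6*2.04 + 3.61*0.73 + 1.48*1.35 + 6.05*0.92 + 9.44*2.73 + 5.58*0.64
= 7.344 + 2.6353 + 1.998 + 5.566 + 25.7712 + 3.5712
= 46.8857
Step 2: Total measure of domain = 2.04 + 0.73 + 1.35 + 0.92 + 2.73 + 0.64 = 8.41
Step 3: Average value = 46.8857 / 8.41 = 5.574994


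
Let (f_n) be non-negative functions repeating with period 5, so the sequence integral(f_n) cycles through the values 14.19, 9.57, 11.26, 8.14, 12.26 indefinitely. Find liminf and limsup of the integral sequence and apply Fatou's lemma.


The sequence (integral(f_n)) is periodic with period 5, repeating the values 14.19, 9.57, 11.26, 8.14, 12.26 indefinitely.
Step 1: For a periodic sequence, every tail (a_m, a_(m+1), ...) contains all 5 period values infinitely often.
Step 2: Hence inf of every tail = min of the period values = min(14.19, 9.57, 11.26, 8.14, 12.26) = 8.14.
        liminf_n integral(f_n) = sup over m of (inf of tail from m) = 8.14.
Step 3: Similarly sup of every tail = max of the period values = 14.19.
        limsup_n integral(f_n) = 14.19.
Step 4: Fatou's lemma: integral(liminf_n f_n) <= liminf_n integral(f_n) = 8.14.
        So the integral of the pointwise liminf is at most 8.14.


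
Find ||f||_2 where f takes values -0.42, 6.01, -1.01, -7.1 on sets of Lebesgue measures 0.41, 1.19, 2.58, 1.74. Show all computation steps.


Step 1: Compute |f_i|^2 for each value:
  |-0.42|^2 = 0.1764
  |6.01|^2 = 36.1201
  |-1.01|^2 = 1.0201
  |-7.1|^2 = 50.41
Step 2: Multiply by measures and sum:
  0.1764 * 0.41 = 0.072324
  36.1201 * 1.19 = 42.982919
  1.0201 * 2.58 = 2.631858
  50.41 * 1.74 = 87.7134
Sum = 0.072324 + 42.982919 + 2.631858 + 87.7134 = 133.400501
Step 3: Take the p-th root:
||f||_2 = (133.400501)^(1/2) = 11.549913


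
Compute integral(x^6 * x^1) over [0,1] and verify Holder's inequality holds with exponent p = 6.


Step 1: Exact integral of f*g = integral(x^7, 0, 1) = 1/8
     = 0.125
Step 2: Holder bound with p=6, q=1.2:
  ||f||_p = (integral x^36 dx)^(1/6) = (1/37)^(1/6) = 0.547814
  ||g||_q = (integral x^1.2 dx)^(1/1.2) = (1/2.2)^(1/1.2) = 0.518379
Step 3: Holder bound = ||f||_p * ||g||_q = 0.547814 * 0.518379 = 0.283975
Verification: 0.125 <= 0.283975 (Holder holds)


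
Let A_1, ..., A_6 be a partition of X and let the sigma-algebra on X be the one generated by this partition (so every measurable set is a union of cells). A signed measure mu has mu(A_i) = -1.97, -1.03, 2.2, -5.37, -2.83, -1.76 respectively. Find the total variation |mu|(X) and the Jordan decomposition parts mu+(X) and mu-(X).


Step 1: Every measurable set is a union of atoms (the cells / points), so a Hahn decomposition is
  obtained by grouping atoms by sign: P = union of atoms with mu > 0, N = union of the remaining atoms.
  Atoms in P (indices): 3;  atoms in N (indices): 1, 2, 4, 5, 6
  Positive values: 2.2
  Negative values: -1.97, -1.03, -5.37, -2.83, -1.76
Step 2: mu+(X) = mu(P) = sum of positive atom values = 2.2
Step 3: mu-(X) = -mu(N) = sum of |negative atom values| = 12.96
Step 4: |mu|(X) = mu+(X) + mu-(X) = 2.2 + 12.96 = 15.16


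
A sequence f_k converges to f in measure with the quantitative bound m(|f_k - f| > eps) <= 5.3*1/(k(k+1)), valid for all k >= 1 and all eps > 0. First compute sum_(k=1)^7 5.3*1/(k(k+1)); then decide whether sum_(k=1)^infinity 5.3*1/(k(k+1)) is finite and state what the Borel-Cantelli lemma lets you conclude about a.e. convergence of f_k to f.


Step 1: List the terms 5.3*1/(k(k+1)) for k = 1 to 7:
  k=1: 2.65
  k=2: 0.883333
  k=3: 0.441667
  k=4: 0.265
  k=5: 0.176667
  k=6: 0.12619
  k=7: 0.094643
Step 2: Partial sum = 2.65 + 0.883333 + 0.441667 + 0.265 + 0.176667 + 0.12619 + 0.094643
     = 4.6375
Step 3: The full series sum_(k>=1) 5.3*1/(k(k+1)) converges (telescoping series sum 1/(k(k+1)) = 1; a constant multiple of a convergent series converges).
Step 4: Fix eps > 0. Since sum_k m(|f_k - f| > eps) < infinity, the Borel-Cantelli lemma gives
        m(limsup_k {|f_k - f| > eps}) = 0, i.e. for a.e. x, |f_k(x) - f(x)| <= eps for all large k.
        Applying this with eps = 1/j for j = 1, 2, ... and intersecting the countably many full-measure sets,
        for a.e. x we get limsup_k |f_k(x) - f(x)| <= 1/j for every j, hence f_k -> f almost everywhere.
Conclusion: series converges; Borel-Cantelli yields f_k -> f a.e.


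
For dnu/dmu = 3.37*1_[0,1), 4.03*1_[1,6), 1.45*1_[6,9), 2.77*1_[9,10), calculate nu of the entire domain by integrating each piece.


Integrate each piece of the Radon-Nikodym derivative:
Step 1: integral_0^1 3.37 dx = 3.37*(1-0) = 3.37*1 = 3.37
Step 2: integral_1^6 4.03 dx = 4.03*(6-1) = 4.03*5 = 20.15
Step 3: integral_6^9 1.45 dx = 1.45*(9-6) = 1.45*3 = 4.35
Step 4: integral_9^10 2.77 dx = 2.77*(10-9) = 2.77*1 = 2.77
Total: 3.37 + 20.15 + 4.35 + 2.77 = 30.64


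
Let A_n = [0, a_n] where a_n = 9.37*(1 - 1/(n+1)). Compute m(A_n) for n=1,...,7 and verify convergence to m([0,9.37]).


By continuity of measure from below: if A_n increases to A, then m(A_n) -> m(A).
Here A = [0, 9.37], so m(A) = 9.37
Step 1: a_1 = 9.37*(1 - 1/2) = 4.685, m(A_1) = 4.685
Step 2: a_2 = 9.37*(1 - 1/3) = 6.2467, m(A_2) = 6.2467
Step 3: a_3 = 9.37*(1 - 1/4) = 7.0275, m(A_3) = 7.0275
Step 4: a_4 = 9.37*(1 - 1/5) = 7.496, m(A_4) = 7.496
Step 5: a_5 = 9.37*(1 - 1/6) = 7.8083, m(A_5) = 7.8083
Step 6: a_6 = 9.37*(1 - 1/7) = 8.0314, m(A_6) = 8.0314
Step 7: a_7 = 9.37*(1 - 1/8) = 8.1987, m(A_7) = 8.1987
Limit: m(A_n) -> m([0,9.37]) = 9.37


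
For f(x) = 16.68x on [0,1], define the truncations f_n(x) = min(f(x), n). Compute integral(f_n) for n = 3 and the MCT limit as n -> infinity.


f(x) = 16.68x on [0,1]; f_n(x) = min(16.68x, n). At n = 3:
Step 1: f(x) reaches 3 at x = 3/16.68 = 0.179856
Step 2: integral(f_3) = integral(16.68x, 0, 0.179856) + integral(3, 0.179856, 1)
       = 16.68*0.179856^2/2 + 3*(1 - 0.179856)
       = 0.269784 + 2.460432
       = 2.730216
Step 3: As n -> infinity, f_n increases to f, so by MCT integral(f_n) -> integral(f) = 16.68/2 = 8.34.
Convergence: integral(f_3) = 2.730216 -> 8.34 as n -> infinity


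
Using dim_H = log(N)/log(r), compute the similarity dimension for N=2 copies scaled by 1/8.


For a self-similar set with N copies scaled by 1/r:
dim_H = log(N)/log(r) = log(2)/log(8)
= 0.693147/2.079442
= 0.333333


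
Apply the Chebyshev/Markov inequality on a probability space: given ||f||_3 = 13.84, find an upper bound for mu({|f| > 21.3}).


Chebyshev/Markov inequality: mu(|f| > eps) <= (||f||_p / eps)^p
Step 1: ||f||_3 / eps = 13.84 / 21.3 = 0.649765
Step 2: Raise to power p = 3:
  (0.649765)^3 = 0.274328
Step 3: Therefore mu(|f| > 21.3) <= 0.274328


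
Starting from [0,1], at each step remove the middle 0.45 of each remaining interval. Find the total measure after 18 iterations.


Step 1: At each step, fraction remaining = 1 - 0.45 = 0.55
Step 2: After 18 steps, measure = (0.55)^18
Result = 2.120940e-05


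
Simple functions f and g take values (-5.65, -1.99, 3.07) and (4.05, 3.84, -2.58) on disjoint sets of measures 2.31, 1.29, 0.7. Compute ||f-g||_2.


Step 1: Compute differences f_i - g_i:
  -5.65 - 4.05 = -9.7
  -1.99 - 3.84 = -5.83
  3.07 - -2.58 = 5.65
Step 2: Compute |diff|^2 * measure for each set:
  |-9.7|^2 * 2.31 = 94.09 * 2.31 = 217.3479
  |-5.83|^2 * 1.29 = 33.9889 * 1.29 = 43.845681
  |5.65|^2 * 0.7 = 31.9225 * 0.7 = 22.34575
Step 3: Sum = 283.539331
Step 4: ||f-g||_2 = (283.539331)^(1/2) = 16.838626


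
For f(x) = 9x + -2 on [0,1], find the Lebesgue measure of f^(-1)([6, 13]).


f^(-1)([6, 13]) = {x : 6 <= 9x + -2 <= 13}
Solving: (6 - -2)/9 <= x <= (13 - -2)/9
= [0.888889, 1.666667]
Intersecting with [0,1]: [0.888889, 1]
Measure = 1 - 0.888889 = 0.111111


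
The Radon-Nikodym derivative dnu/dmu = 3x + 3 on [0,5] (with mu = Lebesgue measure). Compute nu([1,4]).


nu(A) = integral_A (dnu/dmu) dmu = integral_1^4 (3x + 3) dx
Step 1: Antiderivative F(x) = (3/2)x^2 + 3x
Step 2: F(4) = (3/2)*4^2 + 3*4 = 24 + 12 = 36
Step 3: F(1) = (3/2)*1^2 + 3*1 = 1.5 + 3 = 4.5
Step 4: nu([1,4]) = F(4) - F(1) = 36 - 4.5 = 31.5


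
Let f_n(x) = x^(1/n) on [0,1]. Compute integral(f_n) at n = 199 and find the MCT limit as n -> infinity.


At n = 199: f_199(x) = x^(1/199).
Step 1: integral(x^(1/199), 0, 1) = [x^(1/199+1) / (1/199+1)] from 0 to 1
     = 1 / (1/199 + 1) = 1 / ((199+1)/199) = 199/(199+1)
     = 199/200 = 0.995
Step 2: As n -> infinity, f_n(x) = x^(1/n) -> 1 for x in (0,1], and f_n is increasing in n.
By MCT, lim_n integral(f_n) = integral(lim_n f_n) = integral(1, 0, 1) = 1.
Step 3: Verify convergence: 199/200 = 0.995 -> 1


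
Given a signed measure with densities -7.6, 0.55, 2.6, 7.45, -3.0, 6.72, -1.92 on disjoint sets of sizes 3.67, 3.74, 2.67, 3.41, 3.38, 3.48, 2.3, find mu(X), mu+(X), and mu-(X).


Step 1: Compute signed measure on each set:
  Set 1: -7.6 * 3.67 = -27.892
  Set 2: 0.55 * 3.74 = 2.057
  Set 3: 2.6 * 2.67 = 6.942
  Set 4: 7.45 * 3.41 = 25.4045
  Set 5: -3.0 * 3.38 = -10.14
  Set 6: 6.72 * 3.48 = 23.3856
  Set 7: -1.92 * 2.3 = -4.416
Step 2: Total signed measure = (-27.892) + (2.057) + (6.942) + (25.4045) + (-10.14) + (23.3856) + (-4.416)
     = 15.3411
Step 3: Positive part mu+(X) = sum of positive contributions = 57.7891
Step 4: Negative part mu-(X) = |sum of negative contributions| = 42.448


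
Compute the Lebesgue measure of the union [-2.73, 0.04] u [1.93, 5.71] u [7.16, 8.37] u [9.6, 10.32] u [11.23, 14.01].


For pairwise disjoint intervals, m(union) = sum of lengths.
= (0.04 - -2.73) + (5.71 - 1.93) + (8.37 - 7.16) + (10.32 - 9.6) + (14.01 - 11.23)
= 2.77 + 3.78 + 1.21 + 0.72 + 2.78
= 11.26


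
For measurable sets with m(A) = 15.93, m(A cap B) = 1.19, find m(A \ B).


m(A \ B) = m(A) - m(A n B)
= 15.93 - 1.19
= 14.74


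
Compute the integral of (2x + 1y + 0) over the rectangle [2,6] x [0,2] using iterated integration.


By Fubini, integrate in x first, then y.
Step 1: Fix y, integrate over x in [2,6]:
  integral(2x + 1y + 0, x=2..6)
  = 2*(6^2 - 2^2)/2 + (1y + 0)*(6 - 2)
  = 32 + (1y + 0)*4
  = 32 + 4y + 0
  = 32 + 4y
Step 2: Integrate over y in [0,2]:
  integral(32 + 4y, y=0..2)
  = 32*2 + 4*(2^2 - 0^2)/2
  = 64 + 8
  = 72


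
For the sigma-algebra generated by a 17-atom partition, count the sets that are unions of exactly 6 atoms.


Each element of F is a union of some subset of the 17 atoms.
Elements that are unions of exactly 6 atoms correspond to 6-element subsets of the 17 atoms.
Count = C(17, 6) = 17! / (6! * 11!) = 12376.


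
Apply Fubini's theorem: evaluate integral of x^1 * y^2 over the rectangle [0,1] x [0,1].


By Fubini's theorem, the double integral factors as a product of single integrals:
Step 1: integral_0^1 x^1 dx = [x^2/2] from 0 to 1
     = 1^2/2 = 0.5
Step 2: integral_0^1 y^2 dy = [y^3/3] from 0 to 1
     = 1^3/3 = 0.333333
Step 3: Double integral = 0.5 * 0.333333 = 0.166667


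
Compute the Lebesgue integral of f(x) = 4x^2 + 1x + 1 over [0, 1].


The Lebesgue integral of a Riemann-integrable function agrees with the Riemann integral.
Antiderivative F(x) = (4/3)x^3 + (1/2)x^2 + 1x
F(1) = (4/3)*1^3 + (1/2)*1^2 + 1*1
     = (4/3)*1 + (1/2)*1 + 1*1
     = 1.333333 + 0.5 + 1
     = 2.833333
F(0) = 0.0
Integral = F(1) - F(0) = 2.833333 - 0.0 = 2.833333


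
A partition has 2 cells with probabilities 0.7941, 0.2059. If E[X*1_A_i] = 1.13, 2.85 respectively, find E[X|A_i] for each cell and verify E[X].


For each cell A_i: E[X|A_i] = E[X*1_A_i] / P(A_i)
Step 1: E[X|A_1] = 1.13 / 0.7941 = 1.422995
Step 2: E[X|A_2] = 2.85 / 0.2059 = 13.841671
Verification: E[X] = sum E[X*1_A_i] = 1.13 + 2.85 = 3.98


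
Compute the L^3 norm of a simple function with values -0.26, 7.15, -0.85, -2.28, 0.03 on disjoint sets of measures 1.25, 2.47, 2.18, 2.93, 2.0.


Step 1: Compute |f_i|^3 for each value:
  |-0.26|^3 = 0.017576
  |7.15|^3 = 365.525875
  |-0.85|^3 = 0.614125
  |-2.28|^3 = 11.852352
  |0.03|^3 = 2.700000e-05
Step 2: Multiply by measures and sum:
  0.017576 * 1.25 = 0.02197
  365.525875 * 2.47 = 902.848911
  0.614125 * 2.18 = 1.338792
  11.852352 * 2.93 = 34.727391
  2.700000e-05 * 2.0 = 5.400000e-05
Sum = 0.02197 + 902.848911 + 1.338792 + 34.727391 + 5.400000e-05 = 938.937119
Step 3: Take the p-th root:
||f||_3 = (938.937119)^(1/3) = 9.792168


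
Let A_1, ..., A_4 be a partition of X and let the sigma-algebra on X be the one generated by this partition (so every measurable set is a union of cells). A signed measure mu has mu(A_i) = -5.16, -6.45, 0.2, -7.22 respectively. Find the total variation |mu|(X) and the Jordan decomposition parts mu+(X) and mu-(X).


Step 1: Every measurable set is a union of atoms (the cells / points), so a Hahn decomposition is
  obtained by grouping atoms by sign: P = union of atoms with mu > 0, N = union of the remaining atoms.
  Atoms in P (indices): 3;  atoms in N (indices): 1, 2, 4
  Positive values: 0.2
  Negative values: -5.16, -6.45, -7.22
Step 2: mu+(X) = mu(P) = sum of positive atom values = 0.2
Step 3: mu-(X) = -mu(N) = sum of |negative atom values| = 18.83
Step 4: |mu|(X) = mu+(X) + mu-(X) = 0.2 + 18.83 = 19.03


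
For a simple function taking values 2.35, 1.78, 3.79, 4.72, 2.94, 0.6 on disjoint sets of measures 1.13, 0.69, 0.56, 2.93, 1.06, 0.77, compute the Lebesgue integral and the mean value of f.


Step 1: Integral = sum(value_i * measure_i)
= 2.35*1.13 + 1.78*0.69 + 3.79*0.56 + 4.72*2.93 + 2.94*1.06 + 0.6*0.77
= 2.6555 + 1.2282 + 2.1224 + 13.8296 + 3.1164 + 0.462
= 23.4141
Step 2: Total measure of domain = 1.13 + 0.69 + 0.56 + 2.93 + 1.06 + 0.77 = 7.14
Step 3: Average value = 23.4141 / 7.14 = 3.279286


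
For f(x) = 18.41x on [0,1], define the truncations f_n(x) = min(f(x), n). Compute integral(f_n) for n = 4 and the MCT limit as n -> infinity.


f(x) = 18.41x on [0,1]; f_n(x) = min(18.41x, n). At n = 4:
Step 1: f(x) reaches 4 at x = 4/18.41 = 0.217273
Step 2: integral(f_4) = integral(18.41x, 0, 0.217273) + integral(4, 0.217273, 1)
       = 18.41*0.217273^2/2 + 4*(1 - 0.217273)
       = 0.434546 + 3.130907
       = 3.565454
Step 3: As n -> infinity, f_n increases to f, so by MCT integral(f_n) -> integral(f) = 18.41/2 = 9.205.
Convergence: integral(f_4) = 3.565454 -> 9.205 as n -> infinity


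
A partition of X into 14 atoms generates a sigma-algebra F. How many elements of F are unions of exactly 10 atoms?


Each element of F is a union of some subset of the 14 atoms.
Elements that are unions of exactly 10 atoms correspond to 10-element subsets of the 14 atoms.
Count = C(14, 10) = 14! / (10! * 4!) = 1001.


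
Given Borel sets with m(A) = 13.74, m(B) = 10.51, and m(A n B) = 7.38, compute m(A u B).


By inclusion-exclusion: m(A u B) = m(A) + m(B) - m(A n B)
= 13.74 + 10.51 - 7.38
= 16.87


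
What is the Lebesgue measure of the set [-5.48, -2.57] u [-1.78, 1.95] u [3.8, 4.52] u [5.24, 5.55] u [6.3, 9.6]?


For pairwise disjoint intervals, m(union) = sum of lengths.
= (-2.57 - -5.48) + (1.95 - -1.78) + (4.52 - 3.8) + (5.55 - 5.24) + (9.6 - 6.3)
= 2.91 + 3.73 + 0.72 + 0.31 + 3.3
= 10.97


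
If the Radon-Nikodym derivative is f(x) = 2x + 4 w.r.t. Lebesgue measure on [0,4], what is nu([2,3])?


nu(A) = integral_A (dnu/dmu) dmu = integral_2^3 (2x + 4) dx
Step 1: Antiderivative F(x) = (2/2)x^2 + 4x
Step 2: F(3) = (2/2)*3^2 + 4*3 = 9 + 12 = 21
Step 3: F(2) = (2/2)*2^2 + 4*2 = 4 + 8 = 12
Step 4: nu([2,3]) = F(3) - F(2) = 21 - 12 = 9


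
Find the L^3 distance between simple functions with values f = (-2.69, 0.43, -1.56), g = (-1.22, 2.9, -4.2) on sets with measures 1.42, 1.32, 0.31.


Step 1: Compute differences f_i - g_i:
  -2.69 - -1.22 = -1.47
  0.43 - 2.9 = -2.47
  -1.56 - -4.2 = 2.64
Step 2: Compute |diff|^3 * measure for each set:
  |-1.47|^3 * 1.42 = 3.176523 * 1.42 = 4.510663
  |-2.47|^3 * 1.32 = 15.069223 * 1.32 = 19.891374
  |2.64|^3 * 0.31 = 18.399744 * 0.31 = 5.703921
Step 3: Sum = 30.105958
Step 4: ||f-g||_3 = (30.105958)^(1/3) = 3.110886


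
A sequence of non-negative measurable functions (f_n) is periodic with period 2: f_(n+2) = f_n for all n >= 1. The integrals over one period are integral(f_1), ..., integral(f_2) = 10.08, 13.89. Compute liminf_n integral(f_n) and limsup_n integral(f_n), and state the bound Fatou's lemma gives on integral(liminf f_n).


The sequence (integral(f_n)) is periodic with period 2, repeating the values 10.08, 13.89 indefinitely.
Step 1: For a periodic sequence, every tail (a_m, a_(m+1), ...) contains all 2 period values infinitely often.
Step 2: Hence inf of every tail = min of the period values = min(10.08, 13.89) = 10.08.
        liminf_n integral(f_n) = sup over m of (inf of tail from m) = 10.08.
Step 3: Similarly sup of every tail = max of the period values = 13.89.
        limsup_n integral(f_n) = 13.89.
Step 4: Fatou's lemma: integral(liminf_n f_n) <= liminf_n integral(f_n) = 10.08.
        So the integral of the pointwise liminf is at most 10.08.


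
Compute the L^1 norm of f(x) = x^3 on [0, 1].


Step 1: ||f||_1 = (integral_0^1 |x^3|^1 dx)^(1/1)
     = (integral_0^1 x^3 dx)^(1/1)
Step 2: integral_0^1 x^3 dx = [x^4/(4)] from 0 to 1 = 1^4/4
     = 1/4 = 0.25
Step 3: ||f||_1 = (0.25)^(1/1) = 0.25


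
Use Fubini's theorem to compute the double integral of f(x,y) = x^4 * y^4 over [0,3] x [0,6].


By Fubini's theorem, the double integral factors as a product of single integrals:
Step 1: integral_0^3 x^4 dx = [x^5/5] from 0 to 3
     = 3^5/5 = 48.6
Step 2: integral_0^6 y^4 dy = [y^5/5] from 0 to 6
     = 6^5/5 = 1555.2
Step 3: Double integral = 48.6 * 1555.2 = 75582.72


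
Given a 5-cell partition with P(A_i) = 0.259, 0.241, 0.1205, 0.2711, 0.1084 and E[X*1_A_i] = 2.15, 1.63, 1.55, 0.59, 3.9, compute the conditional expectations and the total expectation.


For each cell A_i: E[X|A_i] = E[X*1_A_i] / P(A_i)
Step 1: E[X|A_1] = 2.15 / 0.259 = 8.301158
Step 2: E[X|A_2] = 1.63 / 0.241 = 6.763485
Step 3: E[X|A_3] = 1.55 / 0.1205 = 12.863071
Step 4: E[X|A_4] = 0.59 / 0.2711 = 2.176319
Step 5: E[X|A_5] = 3.9 / 0.1084 = 35.97786
Verification: E[X] = sum E[X*1_A_i] = 2.15 + 1.63 + 1.55 + 0.59 + 3.9 = 9.82


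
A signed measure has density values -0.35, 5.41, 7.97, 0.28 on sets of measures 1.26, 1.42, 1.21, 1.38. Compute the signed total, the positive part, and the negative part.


Step 1: Compute signed measure on each set:
  Set 1: -0.35 * 1.26 = -0.441
  Set 2: 5.41 * 1.42 = 7.6822
  Set 3: 7.97 * 1.21 = 9.6437
  Set 4: 0.28 * 1.38 = 0.3864
Step 2: Total signed measure = (-0.441) + (7.6822) + (9.6437) + (0.3864)
     = 17.2713
Step 3: Positive part mu+(X) = sum of positive contributions = 17.7123
Step 4: Negative part mu-(X) = |sum of negative contributions| = 0.441


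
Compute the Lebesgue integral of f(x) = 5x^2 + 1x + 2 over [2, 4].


The Lebesgue integral of a Riemann-integrable function agrees with the Riemann integral.
Antiderivative F(x) = (5/3)x^3 + (1/2)x^2 + 2x
F(4) = (5/3)*4^3 + (1/2)*4^2 + 2*4
     = (5/3)*64 + (1/2)*16 + 2*4
     = 106.666667 + 8 + 8
     = 122.666667
F(2) = 19.333333
Integral = F(4) - F(2) = 122.666667 - 19.333333 = 103.333333


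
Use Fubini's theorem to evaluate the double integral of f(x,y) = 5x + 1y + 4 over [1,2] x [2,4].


By Fubini, integrate in x first, then y.
Step 1: Fix y, integrate over x in [1,2]:
  integral(5x + 1y + 4, x=1..2)
  = 5*(2^2 - 1^2)/2 + (1y + 4)*(2 - 1)
  = 7.5 + (1y + 4)*1
  = 7.5 + 1y + 4
  = 11.5 + 1y
Step 2: Integrate over y in [2,4]:
  integral(11.5 + 1y, y=2..4)
  = 11.5*2 + 1*(4^2 - 2^2)/2
  = 23 + 6
  = 29


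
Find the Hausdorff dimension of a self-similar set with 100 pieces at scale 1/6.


For a self-similar set with N copies scaled by 1/r:
dim_H = log(N)/log(r) = log(100)/log(6)
= 4.60517/1.791759
= 2.570194


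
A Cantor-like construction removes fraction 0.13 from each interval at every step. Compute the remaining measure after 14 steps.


Step 1: At each step, fraction remaining = 1 - 0.13 = 0.87
Step 2: After 14 steps, measure = (0.87)^14
Result = 0.142321


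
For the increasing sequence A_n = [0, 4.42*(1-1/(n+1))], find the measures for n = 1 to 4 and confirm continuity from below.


By continuity of measure from below: if A_n increases to A, then m(A_n) -> m(A).
Here A = [0, 4.42], so m(A) = 4.42
Step 1: a_1 = 4.42*(1 - 1/2) = 2.21, m(A_1) = 2.21
Step 2: a_2 = 4.42*(1 - 1/3) = 2.9467, m(A_2) = 2.9467
Step 3: a_3 = 4.42*(1 - 1/4) = 3.315, m(A_3) = 3.315
Step 4: a_4 = 4.42*(1 - 1/5) = 3.536, m(A_4) = 3.536
Limit: m(A_n) -> m([0,4.42]) = 4.42


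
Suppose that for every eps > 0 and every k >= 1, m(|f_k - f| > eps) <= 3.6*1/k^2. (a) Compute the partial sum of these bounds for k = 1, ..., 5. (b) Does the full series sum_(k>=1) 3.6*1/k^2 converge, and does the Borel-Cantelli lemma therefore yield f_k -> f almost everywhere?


Step 1: List the terms 3.6*1/k^2 for k = 1 to 5:
  k=1: 3.6
  k=2: 0.9
  k=3: 0.4
  k=4: 0.225
  k=5: 0.144
Step 2: Partial sum = 3.6 + 0.9 + 0.4 + 0.225 + 0.144
     = 5.269
Step 3: The full series sum_(k>=1) 3.6*1/k^2 converges (p-series with p = 2 > 1; a constant multiple of a convergent series converges).
Step 4: Fix eps > 0. Since sum_k m(|f_k - f| > eps) < infinity, the Borel-Cantelli lemma gives
        m(limsup_k {|f_k - f| > eps}) = 0, i.e. for a.e. x, |f_k(x) - f(x)| <= eps for all large k.
        Applying this with eps = 1/j for j = 1, 2, ... and intersecting the countably many full-measure sets,
        for a.e. x we get limsup_k |f_k(x) - f(x)| <= 1/j for every j, hence f_k -> f almost everywhere.
Conclusion: series converges; Borel-Cantelli yields f_k -> f a.e.


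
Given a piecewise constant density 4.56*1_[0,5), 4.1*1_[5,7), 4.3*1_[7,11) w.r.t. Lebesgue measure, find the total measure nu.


Integrate each piece of the Radon-Nikodym derivative:
Step 1: integral_0^5 4.56 dx = 4.56*(5-0) = 4.56*5 = 22.8
Step 2: integral_5^7 4.1 dx = 4.1*(7-5) = 4.1*2 = 8.2
Step 3: integral_7^11 4.3 dx = 4.3*(11-7) = 4.3*4 = 17.2
Total: 22.8 + 8.2 + 17.2 = 48.2


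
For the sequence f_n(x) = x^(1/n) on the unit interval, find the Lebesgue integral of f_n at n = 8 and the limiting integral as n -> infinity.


At n = 8: f_8(x) = x^(1/8).
Step 1: integral(x^(1/8), 0, 1) = [x^(1/8+1) / (1/8+1)] from 0 to 1
     = 1 / (1/8 + 1) = 1 / ((8+1)/8) = 8/(8+1)
     = 8/9 = 0.888889
Step 2: As n -> infinity, f_n(x) = x^(1/n) -> 1 for x in (0,1], and f_n is increasing in n.
By MCT, lim_n integral(f_n) = integral(lim_n f_n) = integral(1, 0, 1) = 1.
Step 3: Verify convergence: 8/9 = 0.888889 -> 1


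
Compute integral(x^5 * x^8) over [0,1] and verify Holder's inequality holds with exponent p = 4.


Step 1: Exact integral of f*g = integral(x^13, 0, 1) = 1/14
     = 0.071429
Step 2: Holder bound with p=4, q=1.333333:
  ||f||_p = (integral x^20 dx)^(1/4) = (1/21)^(1/4) = 0.467138
  ||g||_q = (integral x^10.666667 dx)^(1/1.333333) = (1/11.666667)^(1/1.333333) = 0.158413
Step 3: Holder bound = ||f||_p * ||g||_q = 0.467138 * 0.158413 = 0.074001
Verification: 0.071429 <= 0.074001 (Holder holds)


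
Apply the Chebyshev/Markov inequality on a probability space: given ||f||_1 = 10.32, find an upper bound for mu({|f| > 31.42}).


Chebyshev/Markov inequality: mu(|f| > eps) <= (||f||_p / eps)^p
Step 1: ||f||_1 / eps = 10.32 / 31.42 = 0.328453
Step 2: Raise to power p = 1:
  (0.328453)^1 = 0.328453
Step 3: Therefore mu(|f| > 31.42) <= 0.328453


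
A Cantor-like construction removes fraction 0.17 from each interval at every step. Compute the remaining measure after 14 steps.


Step 1: At each step, fraction remaining = 1 - 0.17 = 0.83
Step 2: After 14 steps, measure = (0.83)^14
Result = 0.073637


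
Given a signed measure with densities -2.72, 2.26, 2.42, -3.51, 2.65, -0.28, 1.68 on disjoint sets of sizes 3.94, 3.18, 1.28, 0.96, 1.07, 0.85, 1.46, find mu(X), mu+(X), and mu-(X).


Step 1: Compute signed measure on each set:
  Set 1: -2.72 * 3.94 = -10.7168
  Set 2: 2.26 * 3.18 = 7.1868
  Set 3: 2.42 * 1.28 = 3.0976
  Set 4: -3.51 * 0.96 = -3.3696
  Set 5: 2.65 * 1.07 = 2.8355
  Set 6: -0.28 * 0.85 = -0.238
  Set 7: 1.68 * 1.46 = 2.4528
Step 2: Total signed measure = (-10.7168) + (7.1868) + (3.0976) + (-3.3696) + (2.8355) + (-0.238) + (2.4528)
     = 1.2483
Step 3: Positive part mu+(X) = sum of positive contributions = 15.5727
Step 4: Negative part mu-(X) = |sum of negative contributions| = 14.3244


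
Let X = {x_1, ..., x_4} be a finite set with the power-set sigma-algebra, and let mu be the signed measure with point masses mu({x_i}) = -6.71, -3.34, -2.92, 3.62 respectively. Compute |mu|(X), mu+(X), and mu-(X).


Step 1: Every measurable set is a union of atoms (the cells / points), so a Hahn decomposition is
  obtained by grouping atoms by sign: P = union of atoms with mu > 0, N = union of the remaining atoms.
  Atoms in P (indices): 4;  atoms in N (indices): 1, 2, 3
  Positive values: 3.62
  Negative values: -6.71, -3.34, -2.92
Step 2: mu+(X) = mu(P) = sum of positive atom values = 3.62
Step 3: mu-(X) = -mu(N) = sum of |negative atom values| = 12.97
Step 4: |mu|(X) = mu+(X) + mu-(X) = 3.62 + 12.97 = 16.59


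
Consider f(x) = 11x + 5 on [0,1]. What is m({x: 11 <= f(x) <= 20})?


f^(-1)([11, 20]) = {x : 11 <= 11x + 5 <= 20}
Solving: (11 - 5)/11 <= x <= (20 - 5)/11
= [0.545455, 1.363636]
Intersecting with [0,1]: [0.545455, 1]
Measure = 1 - 0.545455 = 0.454545


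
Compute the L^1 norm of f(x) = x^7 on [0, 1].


Step 1: ||f||_1 = (integral_0^1 |x^7|^1 dx)^(1/1)
     = (integral_0^1 x^7 dx)^(1/1)
Step 2: integral_0^1 x^7 dx = [x^8/(8)] from 0 to 1 = 1^8/8
     = 1/8 = 0.125
Step 3: ||f||_1 = (0.125)^(1/1) = 0.125


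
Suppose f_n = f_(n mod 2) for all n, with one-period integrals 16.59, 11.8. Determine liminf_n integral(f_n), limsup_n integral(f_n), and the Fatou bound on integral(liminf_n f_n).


The sequence (integral(f_n)) is periodic with period 2, repeating the values 16.59, 11.8 indefinitely.
Step 1: For a periodic sequence, every tail (a_m, a_(m+1), ...) contains all 2 period values infinitely often.
Step 2: Hence inf of every tail = min of the period values = min(16.59, 11.8) = 11.8.
        liminf_n integral(f_n) = sup over m of (inf of tail from m) = 11.8.
Step 3: Similarly sup of every tail = max of the period values = 16.59.
        limsup_n integral(f_n) = 16.59.
Step 4: Fatou's lemma: integral(liminf_n f_n) <= liminf_n integral(f_n) = 11.8.
        So the integral of the pointwise liminf is at most 11.8.


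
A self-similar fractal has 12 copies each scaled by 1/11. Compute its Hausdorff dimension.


For a self-similar set with N copies scaled by 1/r:
dim_H = log(N)/log(r) = log(12)/log(11)
= 2.484907/2.397895
= 1.036287


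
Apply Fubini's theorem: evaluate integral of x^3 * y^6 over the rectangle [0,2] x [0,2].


By Fubini's theorem, the double integral factors as a product of single integrals:
Step 1: integral_0^2 x^3 dx = [x^4/4] from 0 to 2
     = 2^4/4 = 4
Step 2: integral_0^2 y^6 dy = [y^7/7] from 0 to 2
     = 2^7/7 = 18.285714
Step 3: Double integral = 4 * 18.285714 = 73.142857


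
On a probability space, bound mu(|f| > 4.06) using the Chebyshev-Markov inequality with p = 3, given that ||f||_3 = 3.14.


Chebyshev/Markov inequality: mu(|f| > eps) <= (||f||_p / eps)^p
Step 1: ||f||_3 / eps = 3.14 / 4.06 = 0.773399
Step 2: Raise to power p = 3:
  (0.773399)^3 = 0.462606
Step 3: Therefore mu(|f| > 4.06) <= 0.462606


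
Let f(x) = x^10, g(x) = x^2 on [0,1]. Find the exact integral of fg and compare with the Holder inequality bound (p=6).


Step 1: Exact integral of f*g = integral(x^12, 0, 1) = 1/13
     = 0.076923
Step 2: Holder bound with p=6, q=1.2:
  ||f||_p = (integral x^60 dx)^(1/6) = (1/61)^(1/6) = 0.504017
  ||g||_q = (integral x^2.4 dx)^(1/1.2) = (1/3.4)^(1/1.2) = 0.360662
Step 3: Holder bound = ||f||_p * ||g||_q = 0.504017 * 0.360662 = 0.18178
Verification: 0.076923 <= 0.18178 (Holder holds)


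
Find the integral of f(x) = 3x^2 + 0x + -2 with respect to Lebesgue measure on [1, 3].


The Lebesgue integral of a Riemann-integrable function agrees with the Riemann integral.
Antiderivative F(x) = (3/3)x^3 + (0/2)x^2 + -2x
F(3) = (3/3)*3^3 + (0/2)*3^2 + -2*3
     = (3/3)*27 + (0/2)*9 + -2*3
     = 27 + 0.0 + -6
     = 21
F(1) = -1
Integral = F(3) - F(1) = 21 - -1 = 22


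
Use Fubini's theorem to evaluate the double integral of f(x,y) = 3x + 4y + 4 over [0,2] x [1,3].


By Fubini, integrate in x first, then y.
Step 1: Fix y, integrate over x in [0,2]:
  integral(3x + 4y + 4, x=0..2)
  = 3*(2^2 - 0^2)/2 + (4y + 4)*(2 - 0)
  = 6 + (4y + 4)*2
  = 6 + 8y + 8
  = 14 + 8y
Step 2: Integrate over y in [1,3]:
  integral(14 + 8y, y=1..3)
  = 14*2 + 8*(3^2 - 1^2)/2
  = 28 + 32
  = 60


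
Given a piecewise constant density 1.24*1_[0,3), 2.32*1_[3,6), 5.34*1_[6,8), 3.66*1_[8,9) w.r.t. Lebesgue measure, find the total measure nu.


Integrate each piece of the Radon-Nikodym derivative:
Step 1: integral_0^3 1.24 dx = 1.24*(3-0) = 1.24*3 = 3.72
Step 2: integral_3^6 2.32 dx = 2.32*(6-3) = 2.32*3 = 6.96
Step 3: integral_6^8 5.34 dx = 5.34*(8-6) = 5.34*2 = 10.68
Step 4: integral_8^9 3.66 dx = 3.66*(9-8) = 3.66*1 = 3.66
Total: 3.72 + 6.96 + 10.68 + 3.66 = 25.02


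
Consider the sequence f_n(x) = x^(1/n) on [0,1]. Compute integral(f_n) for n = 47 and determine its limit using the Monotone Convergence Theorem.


At n = 47: f_47(x) = x^(1/47).
Step 1: integral(x^(1/47), 0, 1) = [x^(1/47+1) / (1/47+1)] from 0 to 1
     = 1 / (1/47 + 1) = 1 / ((47+1)/47) = 47/(47+1)
     = 47/48 = 0.979167
Step 2: As n -> infinity, f_n(x) = x^(1/n) -> 1 for x in (0,1], and f_n is increasing in n.
By MCT, lim_n integral(f_n) = integral(lim_n f_n) = integral(1, 0, 1) = 1.
Step 3: Verify convergence: 47/48 = 0.979167 -> 1


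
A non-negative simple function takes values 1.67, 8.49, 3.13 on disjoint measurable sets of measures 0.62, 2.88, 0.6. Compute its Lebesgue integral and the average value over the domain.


Step 1: Integral = sum(value_i * measure_i)
= 1.67*0.62 + 8.49*2.88 + 3.13*0.6
= 1.0354 + 24.4512 + 1.878
= 27.3646
Step 2: Total measure of domain = 0.62 + 2.88 + 0.6 = 4.1
Step 3: Average value = 27.3646 / 4.1 = 6.674293


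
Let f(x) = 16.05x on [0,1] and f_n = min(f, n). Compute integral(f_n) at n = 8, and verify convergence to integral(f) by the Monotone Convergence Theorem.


f(x) = 16.05x on [0,1]; f_n(x) = min(16.05x, n). At n = 8:
Step 1: f(x) reaches 8 at x = 8/16.05 = 0.498442
Step 2: integral(f_8) = integral(16.05x, 0, 0.498442) + integral(8, 0.498442, 1)
       = 16.05*0.498442^2/2 + 8*(1 - 0.498442)
       = 1.993769 + 4.012461
       = 6.006231
Step 3: As n -> infinity, f_n increases to f, so by MCT integral(f_n) -> integral(f) = 16.05/2 = 8.025.
Convergence: integral(f_8) = 6.006231 -> 8.025 as n -> infinity


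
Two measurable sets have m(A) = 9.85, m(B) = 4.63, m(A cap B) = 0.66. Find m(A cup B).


By inclusion-exclusion: m(A u B) = m(A) + m(B) - m(A n B)
= 9.85 + 4.63 - 0.66
= 13.82


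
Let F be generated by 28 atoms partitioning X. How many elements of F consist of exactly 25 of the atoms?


Each element of F is a union of some subset of the 28 atoms.
Elements that are unions of exactly 25 atoms correspond to 25-element subsets of the 28 atoms.
Count = C(28, 25) = 28! / (25! * 3!) = 3276.


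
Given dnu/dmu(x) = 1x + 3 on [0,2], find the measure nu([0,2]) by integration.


nu(A) = integral_A (dnu/dmu) dmu = integral_0^2 (1x + 3) dx
Step 1: Antiderivative F(x) = (1/2)x^2 + 3x
Step 2: F(2) = (1/2)*2^2 + 3*2 = 2 + 6 = 8
Step 3: F(0) = (1/2)*0^2 + 3*0 = 0.0 + 0 = 0.0
Step 4: nu([0,2]) = F(2) - F(0) = 8 - 0.0 = 8


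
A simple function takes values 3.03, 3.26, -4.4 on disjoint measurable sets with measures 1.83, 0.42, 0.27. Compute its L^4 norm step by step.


Step 1: Compute |f_i|^4 for each value:
  |3.03|^4 = 84.288925
  |3.26|^4 = 112.945882
  |-4.4|^4 = 374.8096
Step 2: Multiply by measures and sum:
  84.288925 * 1.83 = 154.248732
  112.945882 * 0.42 = 47.43727
  374.8096 * 0.27 = 101.198592
Sum = 154.248732 + 47.43727 + 101.198592 = 302.884595
Step 3: Take the p-th root:
||f||_4 = (302.884595)^(1/4) = 4.17176


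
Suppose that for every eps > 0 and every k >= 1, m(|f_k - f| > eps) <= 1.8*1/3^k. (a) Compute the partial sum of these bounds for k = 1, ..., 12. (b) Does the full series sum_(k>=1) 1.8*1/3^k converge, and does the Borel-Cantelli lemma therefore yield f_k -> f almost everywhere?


Step 1: List the terms 1.8*1/3^k for k = 1 to 12:
  k=1: 0.6
  k=2: 0.2
  k=3: 0.066667
  k=4: 0.022222
  k=5: 0.007407
  k=6: 0.002469
  k=7: 8.230453e-04
  k=8: 2.743484e-04
  k=9: 9.144947e-05
  k=10: 3.048316e-05
  k=11: 1.016105e-05
  k=12: 3.387018e-06
Step 2: Partial sum = 0.6 + 0.2 + 0.066667 + 0.022222 + 0.007407 + 0.002469 + 8.230453e-04 + 2.743484e-04 + 9.144947e-05 + 3.048316e-05 + 1.016105e-05 + 3.387018e-06
     = 0.899998
Step 3: The full series sum_(k>=1) 1.8*1/3^k converges (geometric series with ratio 1/3 < 1; a constant multiple of a convergent series converges).
Step 4: Fix eps > 0. Since sum_k m(|f_k - f| > eps) < infinity, the Borel-Cantelli lemma gives
        m(limsup_k {|f_k - f| > eps}) = 0, i.e. for a.e. x, |f_k(x) - f(x)| <= eps for all large k.
        Applying this with eps = 1/j for j = 1, 2, ... and intersecting the countably many full-measure sets,
        for a.e. x we get limsup_k |f_k(x) - f(x)| <= 1/j for every j, hence f_k -> f almost everywhere.
Conclusion: series converges; Borel-Cantelli yields f_k -> f a.e.


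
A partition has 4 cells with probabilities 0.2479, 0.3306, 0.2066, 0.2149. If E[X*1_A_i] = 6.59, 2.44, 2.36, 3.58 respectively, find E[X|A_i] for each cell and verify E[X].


For each cell A_i: E[X|A_i] = E[X*1_A_i] / P(A_i)
Step 1: E[X|A_1] = 6.59 / 0.2479 = 26.5833
Step 2: E[X|A_2] = 2.44 / 0.3306 = 7.38052
Step 3: E[X|A_3] = 2.36 / 0.2066 = 11.42304
Step 4: E[X|A_4] = 3.58 / 0.2149 = 16.658911
Verification: E[X] = sum E[X*1_A_i] = 6.59 + 2.44 + 2.36 + 3.58 = 14.97


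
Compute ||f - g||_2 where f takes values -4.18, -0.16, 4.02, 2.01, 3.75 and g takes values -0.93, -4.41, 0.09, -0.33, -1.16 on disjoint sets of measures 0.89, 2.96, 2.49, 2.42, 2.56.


Step 1: Compute differences f_i - g_i:
  -4.18 - -0.93 = -3.25
  -0.16 - -4.41 = 4.25
  4.02 - 0.09 = 3.93
  2.01 - -0.33 = 2.34
  3.75 - -1.16 = 4.91
Step 2: Compute |diff|^2 * measure for each set:
  |-3.25|^2 * 0.89 = 10.5625 * 0.89 = 9.400625
  |4.25|^2 * 2.96 = 18.0625 * 2.96 = 53.465
  |3.93|^2 * 2.49 = 15.4449 * 2.49 = 38.457801
  |2.34|^2 * 2.42 = 5.4756 * 2.42 = 13.250952
  |4.91|^2 * 2.56 = 24.1081 * 2.56 = 61.716736
Step 3: Sum = 176.291114
Step 4: ||f-g||_2 = (176.291114)^(1/2) = 13.277466


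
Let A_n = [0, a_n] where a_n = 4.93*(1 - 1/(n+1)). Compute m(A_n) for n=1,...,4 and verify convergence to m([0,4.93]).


By continuity of measure from below: if A_n increases to A, then m(A_n) -> m(A).
Here A = [0, 4.93], so m(A) = 4.93
Step 1: a_1 = 4.93*(1 - 1/2) = 2.465, m(A_1) = 2.465
Step 2: a_2 = 4.93*(1 - 1/3) = 3.2867, m(A_2) = 3.2867
Step 3: a_3 = 4.93*(1 - 1/4) = 3.6975, m(A_3) = 3.6975
Step 4: a_4 = 4.93*(1 - 1/5) = 3.944, m(A_4) = 3.944
Limit: m(A_n) -> m([0,4.93]) = 4.93


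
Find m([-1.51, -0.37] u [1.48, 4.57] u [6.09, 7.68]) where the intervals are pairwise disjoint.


For pairwise disjoint intervals, m(union) = sum of lengths.
= (-0.37 - -1.51) + (4.57 - 1.48) + (7.68 - 6.09)
= 1.14 + 3.09 + 1.59
= 5.82


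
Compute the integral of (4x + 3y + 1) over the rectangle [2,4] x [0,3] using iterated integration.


By Fubini, integrate in x first, then y.
Step 1: Fix y, integrate over x in [2,4]:
  integral(4x + 3y + 1, x=2..4)
  = 4*(4^2 - 2^2)/2 + (3y + 1)*(4 - 2)
  = 24 + (3y + 1)*2
  = 24 + 6y + 2
  = 26 + 6y
Step 2: Integrate over y in [0,3]:
  integral(26 + 6y, y=0..3)
  = 26*3 + 6*(3^2 - 0^2)/2
  = 78 + 27
  = 105
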